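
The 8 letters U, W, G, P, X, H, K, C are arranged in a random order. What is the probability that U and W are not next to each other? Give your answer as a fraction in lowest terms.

There are 8! = 40320 arrangements.
Arrangements with U and W adjacent: 2·7! = 10080.
So not adjacent: 40320 − 10080 = 30240, probability 30240/40320 = 3/4.

3/4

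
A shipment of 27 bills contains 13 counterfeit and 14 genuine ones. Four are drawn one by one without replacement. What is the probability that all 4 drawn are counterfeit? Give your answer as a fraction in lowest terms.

11/270

Multiply the conditional probabilities at each draw: 13/27 · 12/26 · 11/25 · 10/24 = 17160/421200 = 11/270.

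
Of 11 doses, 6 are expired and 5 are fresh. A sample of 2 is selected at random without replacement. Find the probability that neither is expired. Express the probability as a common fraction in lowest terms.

2/11

There are C(11,2) = 55 possible selections.
Selections with no expired (all fresh): C(5,2) = 10.
Probability = 10/55 = 2/11.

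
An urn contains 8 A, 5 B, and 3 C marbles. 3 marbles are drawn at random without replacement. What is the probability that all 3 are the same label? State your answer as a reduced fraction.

There are C(16,3) = 560 ways to draw 3 marbles.
All same label: C(8,3) + C(5,3) + C(3,3) = 56 + 10 + 1 = 67.
Probability = 67/560.

67/560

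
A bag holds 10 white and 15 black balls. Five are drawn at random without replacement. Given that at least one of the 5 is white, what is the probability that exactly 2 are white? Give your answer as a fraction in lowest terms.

Work in counts. Selections with at least one white: C(25,5) − C(15,5) = 53130 − 3003 = 50127.
Of those, selections where exactly 2 are white: C(10,2)·C(15,3) = 45·455 = 20475.
Conditional probability = 20475/50127 = 975/2387.

975/2387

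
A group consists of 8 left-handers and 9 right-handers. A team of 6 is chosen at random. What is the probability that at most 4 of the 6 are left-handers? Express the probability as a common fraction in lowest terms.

423/442

Total selections: C(17,6) = 12376.
Count the complement (more than 4 left-handers): C(8,5)·C(9,1) + C(8,6)·C(9,0) = 504 + 28 = 532.
Probability = 1 − 532/12376 = 11844/12376 = 423/442.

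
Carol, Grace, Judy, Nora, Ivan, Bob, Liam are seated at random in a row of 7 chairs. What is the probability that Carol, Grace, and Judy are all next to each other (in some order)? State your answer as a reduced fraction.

1/7

There are 7! = 5040 arrangements.
Treat the three as one block: 5! placements × 3! orders within the block = 120·6 = 720.
Probability = 720/5040 = 1/7.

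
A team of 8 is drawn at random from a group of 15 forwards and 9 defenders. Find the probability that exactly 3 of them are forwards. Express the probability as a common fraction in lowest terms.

There are C(24,8) = 735471 ways to choose 8 from 24.
Selections with exactly 3 forwards: choose 3 of the 15 forwards and 5 of the 9 defenders, C(15,3)·C(9,5) = 455·126 = 57330.
Probability = 57330/735471 = 6370/81719.

6370/81719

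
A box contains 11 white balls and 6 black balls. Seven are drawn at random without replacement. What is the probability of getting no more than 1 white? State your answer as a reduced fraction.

1/1768

There are C(17,7) = 19448 ways to choose the 7.
Favorable selections (no more than 1 white): C(11,1)·C(6,6) = 11.
Probability = 11/19448 = 1/1768.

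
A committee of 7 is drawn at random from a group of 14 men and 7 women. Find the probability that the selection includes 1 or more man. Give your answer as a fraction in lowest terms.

There are C(21,7) = 116280 ways to choose the 7.
Favorable selections (1 or more man): C(14,1)·C(7,6) + C(14,2)·C(7,5) + C(14,3)·C(7,4) + C(14,4)·C(7,3) + C(14,5)·C(7,2) + C(14,6)·C(7,1) + C(14,7)·C(7,0) = 98 + 1911 + 12740 + 35035 + 42042 + 21021 + 3432 = 116279.
Probability = 116279/116280.

116279/116280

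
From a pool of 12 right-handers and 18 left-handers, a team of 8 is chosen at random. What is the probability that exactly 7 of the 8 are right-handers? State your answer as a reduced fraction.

528/216775

Total number of selections: C(30,8) = 5852925.
Selections with exactly 7 right-handers: choose 7 of the 12 right-handers and 1 of the 18 left-handers, C(12,7)·C(18,1) = 792·18 = 14256.
Probability = 14256/5852925 = 528/216775.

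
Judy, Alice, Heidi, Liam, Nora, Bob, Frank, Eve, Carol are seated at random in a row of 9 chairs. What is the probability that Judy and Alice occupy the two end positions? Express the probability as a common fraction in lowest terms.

There are 9! = 362880 arrangements.
Place Judy and Alice at the ends in 2 ways, arrange the remaining 7 in 7! = 5040 ways: 2·5040 = 10080.
Probability = 10080/362880 = 1/36.

1/36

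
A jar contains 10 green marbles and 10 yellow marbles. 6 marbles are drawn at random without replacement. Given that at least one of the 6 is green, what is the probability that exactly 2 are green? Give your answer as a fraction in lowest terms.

Work in counts. Selections with at least one green: C(20,6) − C(10,6) = 38760 − 210 = 38550.
Of those, selections where exactly 2 are green: C(10,2)·C(10,4) = 45·210 = 9450.
Conditional probability = 9450/38550 = 63/257.

63/257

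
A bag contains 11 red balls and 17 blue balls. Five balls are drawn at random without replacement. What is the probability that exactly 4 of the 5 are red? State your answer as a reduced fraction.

Total number of selections: C(28,5) = 98280.
Selections with exactly 4 red: choose 4 of the 11 red and 1 of the 17 blue, C(11,4)·C(17,1) = 330·17 = 5610.
Probability = 5610/98280 = 187/3276.

187/3276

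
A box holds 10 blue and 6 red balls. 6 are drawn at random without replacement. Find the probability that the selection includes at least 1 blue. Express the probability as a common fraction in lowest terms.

There are C(16,6) = 8008 ways to choose the 6.
The complement is all 6 are red: C(6,6) = 1.
Probability = 1 − 1/8008 = 8007/8008.

8007/8008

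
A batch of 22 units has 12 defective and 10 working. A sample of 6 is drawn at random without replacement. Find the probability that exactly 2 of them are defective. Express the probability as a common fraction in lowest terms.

60/323

There are C(22,6) = 74613 ways to choose 6 from 22.
Selections with exactly 2 defective: choose 2 of the 12 defective and 4 of the 10 working, C(12,2)·C(10,4) = 66·210 = 13860.
Probability = 13860/74613 = 60/323.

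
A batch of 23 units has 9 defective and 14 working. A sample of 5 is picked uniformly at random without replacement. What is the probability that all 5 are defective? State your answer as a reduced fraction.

There are C(23,5) = 33649 possible selections.
Selections with all defective: C(9,5) = 126.
Probability = 126/33649 = 18/4807.

18/4807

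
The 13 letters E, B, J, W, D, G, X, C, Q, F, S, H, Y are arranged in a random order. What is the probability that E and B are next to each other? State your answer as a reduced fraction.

There are 13! = 6227020800 arrangements.
Treat E and B as a block: 12! arrangements of the blocks × 2 orders within the block = 2·479001600 = 958003200.
Probability = 958003200/6227020800 = 2/13.

2/13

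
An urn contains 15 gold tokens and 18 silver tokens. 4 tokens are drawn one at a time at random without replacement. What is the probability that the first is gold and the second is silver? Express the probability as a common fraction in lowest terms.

45/176

Multiply the conditional probabilities at each draw: 15/33 · 18/32 = 270/1056 = 45/176.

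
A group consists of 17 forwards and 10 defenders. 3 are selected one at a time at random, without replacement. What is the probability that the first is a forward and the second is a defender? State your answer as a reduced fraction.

85/351

Multiply the conditional probabilities at each draw: 17/27 · 10/26 = 170/702 = 85/351.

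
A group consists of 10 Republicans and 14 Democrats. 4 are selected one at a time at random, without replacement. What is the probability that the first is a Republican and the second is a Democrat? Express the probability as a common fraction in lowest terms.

35/138

Multiply the conditional probabilities at each draw: 10/24 · 14/23 = 140/552 = 35/138.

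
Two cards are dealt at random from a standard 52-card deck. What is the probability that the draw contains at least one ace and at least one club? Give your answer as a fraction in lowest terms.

29/442

There are C(52,2) = 1326 possible draws.
By inclusion-exclusion on the complements, draws missing all aces or all clubs: C(48,2) + C(39,2) − C(36,2) = 1128 + 741 − 630 = 1239.
So draws with at least one of each: 1326 − 1239 = 87, probability 87/1326 = 29/442.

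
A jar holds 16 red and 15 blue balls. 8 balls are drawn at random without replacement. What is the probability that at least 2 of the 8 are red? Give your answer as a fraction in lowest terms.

There are C(31,8) = 7888725 ways to choose the 8.
Count the complement (fewer than 2 red): C(16,0)·C(15,8) + C(16,1)·C(15,7) = 6435 + 102960 = 109395.
Probability = 1 − 109395/7888725 = 7779330/7888725 = 13298/13485.

13298/13485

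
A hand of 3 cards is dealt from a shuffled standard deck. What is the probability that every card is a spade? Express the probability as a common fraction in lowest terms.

There are C(52,3) = 22100 possible 3-card hands.
Hands that are all spades: C(13,3) = 286.
Probability = 286/22100 = 11/850.

11/850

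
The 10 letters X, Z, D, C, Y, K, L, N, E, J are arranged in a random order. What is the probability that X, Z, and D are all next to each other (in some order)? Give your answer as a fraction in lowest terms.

1/15

There are 10! = 3628800 arrangements.
Treat the three as one block: 8! placements × 3! orders within the block = 40320·6 = 241920.
Probability = 241920/3628800 = 1/15.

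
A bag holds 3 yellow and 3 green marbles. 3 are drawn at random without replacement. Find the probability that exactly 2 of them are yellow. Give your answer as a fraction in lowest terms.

9/20

Total number of selections: C(6,3) = 20.
Selections with exactly 2 yellow: choose 2 of the 3 yellow and 1 of the 3 green, C(3,2)·C(3,1) = 3·3 = 9.
Probability = 9/20.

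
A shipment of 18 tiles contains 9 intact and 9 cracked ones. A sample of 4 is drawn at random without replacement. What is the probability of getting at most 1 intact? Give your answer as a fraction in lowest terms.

There are C(18,4) = 3060 ways to choose the 4.
Favorable selections (at most 1 intact): C(9,0)·C(9,4) + C(9,1)·C(9,3) = 126 + 756 = 882.
Probability = 882/3060 = 49/170.

49/170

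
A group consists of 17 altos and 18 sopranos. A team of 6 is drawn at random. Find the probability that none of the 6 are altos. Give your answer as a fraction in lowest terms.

39/3410

There are C(35,6) = 1623160 possible selections.
Selections with no altos (all sopranos): C(18,6) = 18564.
Probability = 18564/1623160 = 39/3410.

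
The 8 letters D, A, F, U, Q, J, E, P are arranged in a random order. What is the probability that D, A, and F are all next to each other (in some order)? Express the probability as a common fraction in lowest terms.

3/28

There are 8! = 40320 arrangements.
Treat the three as one block: 6! placements × 3! orders within the block = 720·6 = 4320.
Probability = 4320/40320 = 3/28.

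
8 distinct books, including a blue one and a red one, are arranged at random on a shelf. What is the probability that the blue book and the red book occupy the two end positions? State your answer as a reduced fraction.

There are 8! = 40320 arrangements.
Place the blue book and the red book at the ends in 2 ways, arrange the remaining 6 in 6! = 720 ways: 2·720 = 1440.
Probability = 1440/40320 = 1/28.

1/28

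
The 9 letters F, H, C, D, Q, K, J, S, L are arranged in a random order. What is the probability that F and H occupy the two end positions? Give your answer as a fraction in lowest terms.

1/36

There are 9! = 362880 arrangements.
Place F and H at the ends in 2 ways, arrange the remaining 7 in 7! = 5040 ways: 2·5040 = 10080.
Probability = 10080/362880 = 1/36.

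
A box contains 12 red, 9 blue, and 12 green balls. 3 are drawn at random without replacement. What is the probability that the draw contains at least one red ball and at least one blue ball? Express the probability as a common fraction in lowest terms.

There are C(33,3) = 5456 possible draws.
By inclusion-exclusion on the complements, draws missing all red or all blue: C(21,3) + C(24,3) − C(12,3) = 1330 + 2024 − 220 = 3134.
So draws with at least one of each: 5456 − 3134 = 2322, probability 2322/5456 = 1161/2728.

1161/2728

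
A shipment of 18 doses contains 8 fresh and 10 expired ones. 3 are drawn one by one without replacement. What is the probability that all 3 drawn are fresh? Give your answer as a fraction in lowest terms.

Multiply the conditional probabilities at each draw: 8/18 · 7/17 · 6/16 = 336/4896 = 7/102.

7/102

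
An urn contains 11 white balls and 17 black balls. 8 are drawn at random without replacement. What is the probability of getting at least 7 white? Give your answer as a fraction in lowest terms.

Total selections: C(28,8) = 3108105.
Favorable selections (at least 7 white): C(11,7)·C(17,1) + C(11,8)·C(17,0) = 5610 + 165 = 5775.
Probability = 5775/3108105 = 5/2691.

5/2691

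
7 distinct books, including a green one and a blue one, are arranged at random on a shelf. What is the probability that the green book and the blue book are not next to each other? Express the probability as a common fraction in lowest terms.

5/7

There are 7! = 5040 arrangements.
Arrangements with the green book and the blue book adjacent: 2·6! = 1440.
So not adjacent: 5040 − 1440 = 3600, probability 3600/5040 = 5/7.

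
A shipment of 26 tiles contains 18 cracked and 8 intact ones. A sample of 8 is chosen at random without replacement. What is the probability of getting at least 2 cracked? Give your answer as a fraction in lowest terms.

Total selections: C(26,8) = 1562275.
Favorable selections (at least 2 cracked): C(18,2)·C(8,6) + C(18,3)·C(8,5) + C(18,4)·C(8,4) + C(18,5)·C(8,3) + C(18,6)·C(8,2) + C(18,7)·C(8,1) + C(18,8)·C(8,0) = 4284 + 45696 + 214200 + 479808 + 519792 + 254592 + 43758 = 1562130.
Probability = 1562130/1562275 = 312426/312455.

312426/312455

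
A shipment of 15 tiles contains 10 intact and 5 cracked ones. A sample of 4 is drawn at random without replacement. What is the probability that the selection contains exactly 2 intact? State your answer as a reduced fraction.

30/91

Total number of selections: C(15,4) = 1365.
Selections with exactly 2 intact: choose 2 of the 10 intact and 2 of the 5 cracked, C(10,2)·C(5,2) = 45·10 = 450.
Probability = 450/1365 = 30/91.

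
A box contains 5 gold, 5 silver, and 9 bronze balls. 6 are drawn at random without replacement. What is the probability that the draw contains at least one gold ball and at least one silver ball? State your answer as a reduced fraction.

505/646

There are C(19,6) = 27132 possible draws.
By inclusion-exclusion on the complements, draws missing all gold or all silver: C(14,6) + C(14,6) − C(9,6) = 3003 + 3003 − 84 = 5922.
So draws with at least one of each: 27132 − 5922 = 21210, probability 21210/27132 = 505/646.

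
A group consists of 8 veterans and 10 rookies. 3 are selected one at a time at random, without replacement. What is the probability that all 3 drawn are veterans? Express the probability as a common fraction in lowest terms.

7/102

Multiply the conditional probabilities at each draw: 8/18 · 7/17 · 6/16 = 336/4896 = 7/102.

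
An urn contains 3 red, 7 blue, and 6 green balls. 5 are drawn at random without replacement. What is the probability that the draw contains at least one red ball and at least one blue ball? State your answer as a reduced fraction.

141/208

There are C(16,5) = 4368 possible draws.
By inclusion-exclusion on the complements, draws missing all red or all blue: C(13,5) + C(9,5) − C(6,5) = 1287 + 126 − 6 = 1407.
So draws with at least one of each: 4368 − 1407 = 2961, probability 2961/4368 = 141/208.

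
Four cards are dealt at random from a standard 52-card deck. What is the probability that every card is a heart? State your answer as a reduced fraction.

There are C(52,4) = 270725 possible 4-card hands.
Hands that are all hearts: C(13,4) = 715.
Probability = 715/270725 = 11/4165.

11/4165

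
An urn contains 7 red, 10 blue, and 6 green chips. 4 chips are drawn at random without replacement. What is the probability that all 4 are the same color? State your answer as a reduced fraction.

52/1771

There are C(23,4) = 8855 ways to draw 4 chips.
All same color: C(7,4) + C(10,4) + C(6,4) = 35 + 210 + 15 = 260.
Probability = 260/8855 = 52/1771.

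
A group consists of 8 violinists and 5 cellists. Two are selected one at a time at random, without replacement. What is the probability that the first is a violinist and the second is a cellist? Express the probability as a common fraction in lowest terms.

Multiply the conditional probabilities at each draw: 8/13 · 5/12 = 40/156 = 10/39.

10/39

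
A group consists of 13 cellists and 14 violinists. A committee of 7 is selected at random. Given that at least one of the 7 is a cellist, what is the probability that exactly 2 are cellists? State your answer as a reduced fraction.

Work in counts. Selections with at least one cellist: C(27,7) − C(14,7) = 888030 − 3432 = 884598.
Of those, selections where exactly 2 are cellists: C(13,2)·C(14,5) = 78·2002 = 156156.
Conditional probability = 156156/884598 = 182/1031.

182/1031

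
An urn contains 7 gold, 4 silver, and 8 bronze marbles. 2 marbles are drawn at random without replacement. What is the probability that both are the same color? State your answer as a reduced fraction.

55/171

There are C(19,2) = 171 ways to draw 2 marbles.
All same color: C(7,2) + C(4,2) + C(8,2) = 21 + 6 + 28 = 55.
Probability = 55/171.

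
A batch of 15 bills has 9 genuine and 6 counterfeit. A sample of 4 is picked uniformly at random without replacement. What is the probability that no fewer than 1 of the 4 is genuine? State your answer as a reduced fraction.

90/91

There are C(15,4) = 1365 ways to choose the 4.
Favorable selections (no fewer than 1 genuine): C(9,1)·C(6,3) + C(9,2)·C(6,2) + C(9,3)·C(6,1) + C(9,4)·C(6,0) = 180 + 540 + 504 + 126 = 1350.
Probability = 1350/1365 = 90/91.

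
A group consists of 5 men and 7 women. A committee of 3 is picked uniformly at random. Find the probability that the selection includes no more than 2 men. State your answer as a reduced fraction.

Total selections: C(12,3) = 220.
Favorable selections (no more than 2 men): C(5,0)·C(7,3) + C(5,1)·C(7,2) + C(5,2)·C(7,1) = 35 + 105 + 70 = 210.
Probability = 210/220 = 21/22.

21/22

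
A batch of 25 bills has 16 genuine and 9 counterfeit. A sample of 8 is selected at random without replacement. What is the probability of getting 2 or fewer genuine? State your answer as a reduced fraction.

237/24035

Total selections: C(25,8) = 1081575.
Favorable selections (2 or fewer genuine): C(16,0)·C(9,8) + C(16,1)·C(9,7) + C(16,2)·C(9,6) = 9 + 576 + 10080 = 10665.
Probability = 10665/1081575 = 237/24035.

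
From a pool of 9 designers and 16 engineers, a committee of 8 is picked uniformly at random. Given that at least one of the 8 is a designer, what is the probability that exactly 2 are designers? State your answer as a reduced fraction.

2912/10795

Work in counts. Selections with at least one designer: C(25,8) − C(16,8) = 1081575 − 12870 = 1068705.
Of those, selections where exactly 2 are designers: C(9,2)·C(16,6) = 36·8008 = 288288.
Conditional probability = 288288/1068705 = 2912/10795.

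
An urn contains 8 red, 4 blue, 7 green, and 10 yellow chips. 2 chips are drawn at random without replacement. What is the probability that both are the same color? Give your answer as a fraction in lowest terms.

There are C(29,2) = 406 ways to draw 2 chips.
All same color: C(8,2) + C(4,2) + C(7,2) + C(10,2) = 28 + 6 + 21 + 45 = 100.
Probability = 100/406 = 50/203.

50/203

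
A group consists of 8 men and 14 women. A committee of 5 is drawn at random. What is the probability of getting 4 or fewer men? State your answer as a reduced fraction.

There are C(22,5) = 26334 ways to choose the 5.
The complement is exactly 5 men: C(8,5)·C(14,0) = 56.
Probability = 1 − 56/26334 = 26278/26334 = 1877/1881.

1877/1881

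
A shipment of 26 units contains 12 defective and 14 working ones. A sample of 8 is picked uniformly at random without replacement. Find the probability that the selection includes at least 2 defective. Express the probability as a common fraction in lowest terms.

Total selections: C(26,8) = 1562275.
Count the complement (fewer than 2 defective): C(12,0)·C(14,8) + C(12,1)·C(14,7) = 3003 + 41184 = 44187.
Probability = 1 − 44187/1562275 = 1518088/1562275 = 10616/10925.

10616/10925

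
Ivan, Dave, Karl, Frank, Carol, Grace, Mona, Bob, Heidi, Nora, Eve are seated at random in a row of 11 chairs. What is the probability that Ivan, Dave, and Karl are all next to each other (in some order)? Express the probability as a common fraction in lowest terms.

There are 11! = 39916800 arrangements.
Treat the three as one block: 9! placements × 3! orders within the block = 362880·6 = 2177280.
Probability = 2177280/39916800 = 3/55.

3/55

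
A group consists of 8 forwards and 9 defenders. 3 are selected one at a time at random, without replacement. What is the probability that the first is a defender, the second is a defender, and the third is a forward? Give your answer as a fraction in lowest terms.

Multiply the conditional probabilities at each draw: 9/17 · 8/16 · 8/15 = 576/4080 = 12/85.

12/85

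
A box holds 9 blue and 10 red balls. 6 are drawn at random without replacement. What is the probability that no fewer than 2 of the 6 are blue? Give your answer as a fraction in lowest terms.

Total selections: C(19,6) = 27132.
Favorable selections (no fewer than 2 blue): C(9,2)·C(10,4) + C(9,3)·C(10,3) + C(9,4)·C(10,2) + C(9,5)·C(10,1) + C(9,6)·C(10,0) = 7560 + 10080 + 5670 + 1260 + 84 = 24654.
Probability = 24654/27132 = 587/646.

587/646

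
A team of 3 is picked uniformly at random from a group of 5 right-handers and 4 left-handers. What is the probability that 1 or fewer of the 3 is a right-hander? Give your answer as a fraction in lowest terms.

17/42

Total selections: C(9,3) = 84.
Favorable selections (1 or fewer right-hander): C(5,0)·C(4,3) + C(5,1)·C(4,2) = 4 + 30 = 34.
Probability = 34/84 = 17/42.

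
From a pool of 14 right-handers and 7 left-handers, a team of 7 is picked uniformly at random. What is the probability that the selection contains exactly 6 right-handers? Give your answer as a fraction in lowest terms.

The sample space is all 7-subsets of the 21: C(21,7) = 116280.
Selections with exactly 6 right-handers: choose 6 of the 14 right-handers and 1 of the 7 left-handers, C(14,6)·C(7,1) = 3003·7 = 21021.
Probability = 21021/116280 = 7007/38760.

7007/38760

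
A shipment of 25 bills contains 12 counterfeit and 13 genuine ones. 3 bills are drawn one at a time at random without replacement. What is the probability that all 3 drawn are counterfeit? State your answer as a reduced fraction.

Multiply the conditional probabilities at each draw: 12/25 · 11/24 · 10/23 = 1320/13800 = 11/115.

11/115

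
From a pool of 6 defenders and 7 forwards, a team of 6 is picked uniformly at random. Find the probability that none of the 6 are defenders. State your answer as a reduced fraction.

There are C(13,6) = 1716 possible selections.
Selections with no defenders (all forwards): C(7,6) = 7.
Probability = 7/1716.

7/1716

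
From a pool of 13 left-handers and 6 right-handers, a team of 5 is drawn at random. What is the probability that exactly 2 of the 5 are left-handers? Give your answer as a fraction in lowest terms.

130/969

Total number of selections: C(19,5) = 11628.
Selections with exactly 2 left-handers: choose 2 of the 13 left-handers and 3 of the 6 right-handers, C(13,2)·C(6,3) = 78·20 = 1560.
Probability = 1560/11628 = 130/969.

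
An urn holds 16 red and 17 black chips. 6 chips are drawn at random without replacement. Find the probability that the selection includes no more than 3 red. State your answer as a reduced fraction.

There are C(33,6) = 1107568 ways to choose the 6.
Favorable selections (no more than 3 red): C(16,0)·C(17,6) + C(16,1)·C(17,5) + C(16,2)·C(17,4) + C(16,3)·C(17,3) = 12376 + 99008 + 285600 + 380800 = 777784.
Probability = 777784/1107568 = 13889/19778.

13889/19778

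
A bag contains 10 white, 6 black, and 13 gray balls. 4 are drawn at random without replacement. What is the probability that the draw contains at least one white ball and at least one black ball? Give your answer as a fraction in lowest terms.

There are C(29,4) = 23751 possible draws.
By inclusion-exclusion on the complements, draws missing all white or all black: C(19,4) + C(23,4) − C(13,4) = 3876 + 8855 − 715 = 12016.
So draws with at least one of each: 23751 − 12016 = 11735, probability 11735/23751.

11735/23751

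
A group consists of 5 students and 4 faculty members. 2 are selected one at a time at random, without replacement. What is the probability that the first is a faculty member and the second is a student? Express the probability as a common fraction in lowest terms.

5/18

Multiply the conditional probabilities at each draw: 4/9 · 5/8 = 20/72 = 5/18.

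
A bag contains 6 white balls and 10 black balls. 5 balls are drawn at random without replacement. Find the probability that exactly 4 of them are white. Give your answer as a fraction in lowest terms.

There are C(16,5) = 4368 ways to choose 5 from 16.
Selections with exactly 4 white: choose 4 of the 6 white and 1 of the 10 black, C(6,4)·C(10,1) = 15·10 = 150.
Probability = 150/4368 = 25/728.

25/728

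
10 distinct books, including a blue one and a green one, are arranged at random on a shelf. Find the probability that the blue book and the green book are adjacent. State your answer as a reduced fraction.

1/5

There are 10! = 3628800 arrangements.
Treat the blue book and the green book as a block: 9! arrangements of the blocks × 2 orders within the block = 2·362880 = 725760.
Probability = 725760/3628800 = 1/5.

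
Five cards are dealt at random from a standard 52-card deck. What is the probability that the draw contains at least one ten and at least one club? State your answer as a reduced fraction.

229297/866320

There are C(52,5) = 2598960 possible draws.
By inclusion-exclusion on the complements, draws missing all tens or all clubs: C(48,5) + C(39,5) − C(36,5) = 1712304 + 575757 − 376992 = 1911069.
So draws with at least one of each: 2598960 − 1911069 = 687891, probability 687891/2598960 = 229297/866320.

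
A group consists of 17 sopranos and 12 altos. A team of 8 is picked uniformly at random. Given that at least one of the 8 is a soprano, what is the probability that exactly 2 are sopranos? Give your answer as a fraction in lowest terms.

112/3825

Work in counts. Selections with at least one soprano: C(29,8) − C(12,8) = 4292145 − 495 = 4291650.
Of those, selections where exactly 2 are sopranos: C(17,2)·C(12,6) = 136·924 = 125664.
Conditional probability = 125664/4291650 = 112/3825.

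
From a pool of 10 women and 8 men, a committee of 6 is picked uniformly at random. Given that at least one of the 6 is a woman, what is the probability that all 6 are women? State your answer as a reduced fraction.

Work in counts. Selections with at least one woman: C(18,6) − C(8,6) = 18564 − 28 = 18536.
Of those, selections where all 6 are women: C(10,6) = 210.
Conditional probability = 210/18536 = 15/1324.

15/1324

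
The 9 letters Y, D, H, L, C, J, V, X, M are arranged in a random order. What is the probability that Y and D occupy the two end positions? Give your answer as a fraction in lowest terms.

There are 9! = 362880 arrangements.
Place Y and D at the ends in 2 ways, arrange the remaining 7 in 7! = 5040 ways: 2·5040 = 10080.
Probability = 10080/362880 = 1/36.

1/36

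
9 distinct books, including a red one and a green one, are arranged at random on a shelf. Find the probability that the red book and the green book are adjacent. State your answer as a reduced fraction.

2/9

There are 9! = 362880 arrangements.
Treat the red book and the green book as a block: 8! arrangements of the blocks × 2 orders within the block = 2·40320 = 80640.
Probability = 80640/362880 = 2/9.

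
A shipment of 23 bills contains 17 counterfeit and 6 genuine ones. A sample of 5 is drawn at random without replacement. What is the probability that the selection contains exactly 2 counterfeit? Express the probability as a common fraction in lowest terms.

The sample space is all 5-subsets of the 23: C(23,5) = 33649.
Selections with exactly 2 counterfeit: choose 2 of the 17 counterfeit and 3 of the 6 genuine, C(17,2)·C(6,3) = 136·20 = 2720.
Probability = 2720/33649.

2720/33649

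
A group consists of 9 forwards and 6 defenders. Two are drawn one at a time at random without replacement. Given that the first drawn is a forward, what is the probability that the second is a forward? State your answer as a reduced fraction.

4/7

After removing one forward, 14 remain: 8 forwards and 6 defenders.
So the probability the next is a forward is 8/14 = 4/7.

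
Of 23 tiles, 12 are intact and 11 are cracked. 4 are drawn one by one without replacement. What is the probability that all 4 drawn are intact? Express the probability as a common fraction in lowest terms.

Multiply the conditional probabilities at each draw: 12/23 · 11/22 · 10/21 · 9/20 = 11880/212520 = 9/161.

9/161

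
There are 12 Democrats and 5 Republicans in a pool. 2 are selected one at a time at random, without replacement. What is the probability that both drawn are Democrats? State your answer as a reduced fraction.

Multiply the conditional probabilities at each draw: 12/17 · 11/16 = 132/272 = 33/68.

33/68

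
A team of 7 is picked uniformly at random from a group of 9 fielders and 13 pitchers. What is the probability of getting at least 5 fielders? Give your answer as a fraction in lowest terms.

There are C(22,7) = 170544 ways to choose the 7.
Favorable selections (at least 5 fielders): C(9,5)·C(13,2) + C(9,6)·C(13,1) + C(9,7)·C(13,0) = 9828 + 1092 + 36 = 10956.
Probability = 10956/170544 = 83/1292.

83/1292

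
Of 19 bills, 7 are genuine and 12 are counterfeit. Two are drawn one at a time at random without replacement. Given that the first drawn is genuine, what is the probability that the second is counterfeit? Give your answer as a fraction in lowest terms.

After removing one genuine, 18 remain: 6 genuine and 12 counterfeit.
So the probability the next is counterfeit is 12/18 = 2/3.

2/3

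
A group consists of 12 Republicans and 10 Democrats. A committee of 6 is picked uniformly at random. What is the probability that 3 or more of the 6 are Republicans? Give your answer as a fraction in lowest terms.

There are C(22,6) = 74613 ways to choose the 6.
Count the complement (fewer than 3 Republicans): C(12,0)·C(10,6) + C(12,1)·C(10,5) + C(12,2)·C(10,4) = 210 + 3024 + 13860 = 17094.
Probability = 1 − 17094/74613 = 57519/74613 = 249/323.

249/323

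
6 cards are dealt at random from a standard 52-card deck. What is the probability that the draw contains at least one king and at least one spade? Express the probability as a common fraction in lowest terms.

6772177/20358520

There are C(52,6) = 20358520 possible draws.
By inclusion-exclusion on the complements, draws missing all kings or all spades: C(48,6) + C(39,6) − C(36,6) = 12271512 + 3262623 − 1947792 = 13586343.
So draws with at least one of each: 20358520 − 13586343 = 6772177, probability 6772177/20358520.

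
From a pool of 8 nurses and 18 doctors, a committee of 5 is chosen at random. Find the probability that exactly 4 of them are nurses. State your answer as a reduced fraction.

63/3289

The sample space is all 5-subsets of the 26: C(26,5) = 65780.
Selections with exactly 4 nurses: choose 4 of the 8 nurses and 1 of the 18 doctors, C(8,4)·C(18,1) = 70·18 = 1260.
Probability = 1260/65780 = 63/3289.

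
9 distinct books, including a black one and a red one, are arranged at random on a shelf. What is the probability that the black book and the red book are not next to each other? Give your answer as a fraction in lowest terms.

There are 9! = 362880 arrangements.
Arrangements with the black book and the red book adjacent: 2·8! = 80640.
So not adjacent: 362880 − 80640 = 282240, probability 282240/362880 = 7/9.

7/9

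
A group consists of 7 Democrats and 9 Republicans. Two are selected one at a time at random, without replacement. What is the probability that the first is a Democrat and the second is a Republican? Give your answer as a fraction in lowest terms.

Multiply the conditional probabilities at each draw: 7/16 · 9/15 = 63/240 = 21/80.

21/80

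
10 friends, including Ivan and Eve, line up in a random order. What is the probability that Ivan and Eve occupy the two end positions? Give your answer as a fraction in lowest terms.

There are 10! = 3628800 arrangements.
Place Ivan and Eve at the ends in 2 ways, arrange the remaining 8 in 8! = 40320 ways: 2·40320 = 80640.
Probability = 80640/3628800 = 1/45.

1/45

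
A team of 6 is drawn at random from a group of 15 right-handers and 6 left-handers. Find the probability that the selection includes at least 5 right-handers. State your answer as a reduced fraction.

There are C(21,6) = 54264 ways to choose the 6.
Favorable selections (at least 5 right-handers): C(15,5)·C(6,1) + C(15,6)·C(6,0) = 18018 + 5005 = 23023.
Probability = 23023/54264 = 3289/7752.

3289/7752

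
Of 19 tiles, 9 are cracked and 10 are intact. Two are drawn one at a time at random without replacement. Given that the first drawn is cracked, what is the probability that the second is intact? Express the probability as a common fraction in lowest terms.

5/9

After removing one cracked, 18 remain: 8 cracked and 10 intact.
So the probability the next is intact is 10/18 = 5/9.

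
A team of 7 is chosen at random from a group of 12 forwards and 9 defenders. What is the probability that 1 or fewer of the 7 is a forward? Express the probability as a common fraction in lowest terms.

There are C(21,7) = 116280 ways to choose the 7.
Favorable selections (1 or fewer forward): C(12,0)·C(9,7) + C(12,1)·C(9,6) = 36 + 1008 = 1044.
Probability = 1044/116280 = 29/3230.

29/3230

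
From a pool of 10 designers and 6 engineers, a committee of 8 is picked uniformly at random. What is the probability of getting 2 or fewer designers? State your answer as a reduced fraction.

There are C(16,8) = 12870 ways to choose the 8.
Favorable selections (2 or fewer designers): C(10,2)·C(6,6) = 45.
Probability = 45/12870 = 1/286.

1/286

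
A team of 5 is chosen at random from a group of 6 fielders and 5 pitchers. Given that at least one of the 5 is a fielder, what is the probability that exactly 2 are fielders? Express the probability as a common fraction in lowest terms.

Work in counts. Selections with at least one fielder: C(11,5) − C(5,5) = 462 − 1 = 461.
Of those, selections where exactly 2 are fielders: C(6,2)·C(5,3) = 15·10 = 150.
Conditional probability = 150/461.

150/461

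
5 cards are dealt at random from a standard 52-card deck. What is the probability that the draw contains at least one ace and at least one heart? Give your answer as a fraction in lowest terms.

There are C(52,5) = 2598960 possible draws.
By inclusion-exclusion on the complements, draws missing all aces or all hearts: C(48,5) + C(39,5) − C(36,5) = 1712304 + 575757 − 376992 = 1911069.
So draws with at least one of each: 2598960 − 1911069 = 687891, probability 687891/2598960 = 229297/866320.

229297/866320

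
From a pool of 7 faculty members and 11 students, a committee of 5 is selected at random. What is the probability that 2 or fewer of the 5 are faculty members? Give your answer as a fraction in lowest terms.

99/136

There are C(18,5) = 8568 ways to choose the 5.
Favorable selections (2 or fewer faculty members): C(7,0)·C(11,5) + C(7,1)·C(11,4) + C(7,2)·C(11,3) = 462 + 2310 + 3465 = 6237.
Probability = 6237/8568 = 99/136.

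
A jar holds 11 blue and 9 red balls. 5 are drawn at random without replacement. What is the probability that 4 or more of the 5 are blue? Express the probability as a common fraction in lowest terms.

Total selections: C(20,5) = 15504.
Favorable selections (4 or more blue): C(11,4)·C(9,1) + C(11,5)·C(9,0) = 2970 + 462 = 3432.
Probability = 3432/15504 = 143/646.

143/646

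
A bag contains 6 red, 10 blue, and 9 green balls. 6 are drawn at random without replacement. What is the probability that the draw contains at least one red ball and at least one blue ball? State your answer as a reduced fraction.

20721/25300

There are C(25,6) = 177100 possible draws.
By inclusion-exclusion on the complements, draws missing all red or all blue: C(19,6) + C(15,6) − C(9,6) = 27132 + 5005 − 84 = 32053.
So draws with at least one of each: 177100 − 32053 = 145047, probability 145047/177100 = 20721/25300.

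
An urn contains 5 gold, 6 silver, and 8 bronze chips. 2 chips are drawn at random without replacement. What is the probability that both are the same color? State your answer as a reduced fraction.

53/171

There are C(19,2) = 171 ways to draw 2 chips.
All same color: C(5,2) + C(6,2) + C(8,2) = 10 + 15 + 28 = 53.
Probability = 53/171.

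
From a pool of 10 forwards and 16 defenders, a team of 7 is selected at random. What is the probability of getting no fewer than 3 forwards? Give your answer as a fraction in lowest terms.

711/1265

Total selections: C(26,7) = 657800.
Count the complement (fewer than 3 forwards): C(10,0)·C(16,7) + C(10,1)·C(16,6) + C(10,2)·C(16,5) = 11440 + 80080 + 196560 = 288080.
Probability = 1 − 288080/657800 = 369720/657800 = 711/1265.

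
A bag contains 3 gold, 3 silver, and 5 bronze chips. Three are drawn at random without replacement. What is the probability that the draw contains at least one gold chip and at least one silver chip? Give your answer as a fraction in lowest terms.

There are C(11,3) = 165 possible draws.
By inclusion-exclusion on the complements, draws missing all gold or all silver: C(8,3) + C(8,3) − C(5,3) = 56 + 56 − 10 = 102.
So draws with at least one of each: 165 − 102 = 63, probability 63/165 = 21/55.

21/55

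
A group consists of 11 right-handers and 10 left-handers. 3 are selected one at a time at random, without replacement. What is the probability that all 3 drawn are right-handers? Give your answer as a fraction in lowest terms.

Multiply the conditional probabilities at each draw: 11/21 · 10/20 · 9/19 = 990/7980 = 33/266.

33/266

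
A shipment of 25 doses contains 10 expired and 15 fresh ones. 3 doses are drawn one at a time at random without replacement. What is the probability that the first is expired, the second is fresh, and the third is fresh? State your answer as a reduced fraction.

7/46

Multiply the conditional probabilities at each draw: 10/25 · 15/24 · 14/23 = 2100/13800 = 7/46.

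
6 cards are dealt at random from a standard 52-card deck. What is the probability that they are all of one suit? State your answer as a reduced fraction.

There are C(52,6) = 20358520 possible 6-card hands.
Hands of one suit: 4 suits × C(13,6) = 4·1716 = 6864.
Probability = 6864/20358520 = 66/195755.

66/195755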